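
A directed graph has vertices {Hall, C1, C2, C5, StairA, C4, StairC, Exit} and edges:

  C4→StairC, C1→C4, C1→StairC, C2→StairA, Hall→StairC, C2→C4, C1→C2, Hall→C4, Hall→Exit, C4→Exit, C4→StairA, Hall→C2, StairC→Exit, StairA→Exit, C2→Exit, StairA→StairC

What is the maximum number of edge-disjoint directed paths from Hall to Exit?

4

Assign every edge capacity 1; by Menger, the answer equals the max flow.
Path Hall→Exit (+1); total 1.
Path Hall→C2→Exit (+1); total 2.
Path Hall→C4→Exit (+1); total 3.
Path Hall→StairC→Exit (+1); total 4.
No residual Hall→Exit path; max flow = 4.
Certifying cut of size 4: {Hall→C2, Hall→C4, Hall→Exit, Hall→StairC}.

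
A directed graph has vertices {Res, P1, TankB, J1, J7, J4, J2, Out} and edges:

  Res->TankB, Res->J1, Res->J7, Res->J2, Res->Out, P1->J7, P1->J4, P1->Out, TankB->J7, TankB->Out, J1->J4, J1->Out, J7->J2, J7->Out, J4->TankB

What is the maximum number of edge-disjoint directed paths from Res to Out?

4

Assign every edge capacity 1; by Menger, the answer equals the max flow.
Path Res→Out (+1); total 1.
Path Res→TankB→Out (+1); total 2.
Path Res→J1→Out (+1); total 3.
Path Res→J7→Out (+1); total 4.
No residual Res→Out path; max flow = 4.
Certifying cut of size 4: {Res→J1, Res→J7, Res→Out, Res→TankB}.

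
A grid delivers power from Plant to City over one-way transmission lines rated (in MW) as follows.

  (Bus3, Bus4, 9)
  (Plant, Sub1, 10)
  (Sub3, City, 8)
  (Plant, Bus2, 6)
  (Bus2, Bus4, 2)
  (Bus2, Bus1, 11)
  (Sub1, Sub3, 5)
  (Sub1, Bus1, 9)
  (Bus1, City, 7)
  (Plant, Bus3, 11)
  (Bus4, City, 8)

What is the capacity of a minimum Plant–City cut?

Augment Plant→Sub1→Sub3→City: bottleneck 5, flow now 5.
Augment Plant→Sub1→Bus1→City: bottleneck 5, flow now 10.
Augment Plant→Bus3→Bus4→City: bottleneck 8, flow now 18.
Augment Plant→Bus2→Bus1→City: bottleneck 2, flow now 20.
No augmenting path remains; maximum flow = 20.
By max-flow min-cut, the minimum cut capacity equals the max flow.
In the residual graph, reachable from Plant: {Plant, Sub1, Bus3, Bus2, Bus4, Bus1}.
Min-cut edges: Sub1→Sub3 (5), Bus4→City (8), Bus1→City (7); capacity 5 + 8 + 7 = 20.

20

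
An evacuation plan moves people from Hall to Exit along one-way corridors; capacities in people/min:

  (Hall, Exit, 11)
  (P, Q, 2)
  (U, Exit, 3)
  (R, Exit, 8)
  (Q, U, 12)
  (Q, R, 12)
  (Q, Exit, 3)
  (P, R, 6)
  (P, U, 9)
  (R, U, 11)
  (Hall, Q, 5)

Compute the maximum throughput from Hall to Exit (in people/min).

Augment Hall→Exit: bottleneck 11, flow now 11.
Augment Hall→Q→Exit: bottleneck 3, flow now 14.
Augment Hall→Q→R→Exit: bottleneck 2, flow now 16.
No augmenting path remains; maximum flow = 16.
In the residual graph, reachable from Hall: {Hall}.
Min-cut edges: Hall→Q (5), Hall→Exit (11); capacity 5 + 11 = 16.
This cut is saturated, so no flow can exceed 16.

16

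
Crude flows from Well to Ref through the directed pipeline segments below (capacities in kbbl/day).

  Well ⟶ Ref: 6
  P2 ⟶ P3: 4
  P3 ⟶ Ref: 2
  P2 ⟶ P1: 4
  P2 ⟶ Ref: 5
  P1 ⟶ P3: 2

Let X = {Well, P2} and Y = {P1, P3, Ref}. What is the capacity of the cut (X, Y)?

19

Edges leaving {Well, P2}: Well→Ref (6), P2→P1 (4), P2→P3 (4), P2→Ref (5).
Cut capacity = 6 + 4 + 4 + 5 = 19.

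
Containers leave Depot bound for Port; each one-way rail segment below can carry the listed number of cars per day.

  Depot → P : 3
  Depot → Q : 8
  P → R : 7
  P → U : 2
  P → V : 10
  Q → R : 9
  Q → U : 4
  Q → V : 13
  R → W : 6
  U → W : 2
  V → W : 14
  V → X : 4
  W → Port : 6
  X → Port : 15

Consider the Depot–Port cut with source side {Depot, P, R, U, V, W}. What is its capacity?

Edges leaving {Depot, P, R, U, V, W}: Depot→Q (8), V→X (4), W→Port (6).
Cut capacity = 8 + 4 + 6 = 18.

18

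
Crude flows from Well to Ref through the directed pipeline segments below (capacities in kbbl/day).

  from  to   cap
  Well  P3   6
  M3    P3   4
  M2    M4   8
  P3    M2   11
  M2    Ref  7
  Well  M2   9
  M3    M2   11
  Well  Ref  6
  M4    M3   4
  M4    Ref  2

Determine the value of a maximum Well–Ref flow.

Augment Well→Ref: bottleneck 6, flow now 6.
Augment Well→M2→Ref: bottleneck 7, flow now 13.
Augment Well→M2→M4→Ref: bottleneck 2, flow now 15.
No augmenting path remains; maximum flow = 15.
In the residual graph, reachable from Well: {Well, M3, P3, M2, M4}.
Min-cut edges: Well→Ref (6), M2→Ref (7), M4→Ref (2); capacity 6 + 7 + 2 = 15.
This cut is saturated, so no flow can exceed 15.

15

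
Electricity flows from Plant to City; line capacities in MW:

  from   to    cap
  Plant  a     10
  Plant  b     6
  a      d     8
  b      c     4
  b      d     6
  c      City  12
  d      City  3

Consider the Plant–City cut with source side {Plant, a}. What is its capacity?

Edges leaving {Plant, a}: Plant→b (6), a→d (8).
Cut capacity = 6 + 8 = 14.

14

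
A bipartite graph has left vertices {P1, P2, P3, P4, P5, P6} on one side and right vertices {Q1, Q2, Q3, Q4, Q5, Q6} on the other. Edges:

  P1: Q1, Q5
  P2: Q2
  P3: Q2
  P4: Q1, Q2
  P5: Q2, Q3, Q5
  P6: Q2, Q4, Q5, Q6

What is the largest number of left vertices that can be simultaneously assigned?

5

Unit-capacity flow: source→left, listed edges, right→sink; max matching = max flow.
Augmenting path P1→Q1 (+1); matched 1.
Augmenting path P2→Q2 (+1); matched 2.
Augmenting path P5→Q3 (+1); matched 3.
Augmenting path P6→Q4 (+1); matched 4.
Augmenting path P4→Q1→P1→Q5 (+1); matched 5.
No augmenting path remains; maximum matching = 5.
König certificate: {P1, P4, P5, P6, Q2} is a vertex cover of size 5 (every listed pair touches it), so no matching can be larger.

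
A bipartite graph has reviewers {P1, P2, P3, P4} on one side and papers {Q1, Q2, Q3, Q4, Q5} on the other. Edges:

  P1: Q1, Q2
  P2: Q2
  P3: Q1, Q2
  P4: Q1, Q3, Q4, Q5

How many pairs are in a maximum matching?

Unit-capacity flow: source→left, listed edges, right→sink; max matching = max flow.
Augmenting path P1→Q1 (+1); matched 1.
Augmenting path P2→Q2 (+1); matched 2.
Augmenting path P4→Q3 (+1); matched 3.
No augmenting path remains; maximum matching = 3.
König certificate: {P4, Q1, Q2} is a vertex cover of size 3 (every listed pair touches it), so no matching can be larger.

3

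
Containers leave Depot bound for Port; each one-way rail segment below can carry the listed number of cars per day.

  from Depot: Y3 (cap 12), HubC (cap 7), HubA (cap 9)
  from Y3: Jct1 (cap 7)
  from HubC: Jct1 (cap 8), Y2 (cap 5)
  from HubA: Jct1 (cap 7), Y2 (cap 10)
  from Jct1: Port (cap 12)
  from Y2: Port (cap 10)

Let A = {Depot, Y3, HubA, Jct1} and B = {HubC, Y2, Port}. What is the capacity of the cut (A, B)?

Edges leaving {Depot, Y3, HubA, Jct1}: Depot→HubC (7), HubA→Y2 (10), Jct1→Port (12).
Cut capacity = 7 + 10 + 12 = 29.

29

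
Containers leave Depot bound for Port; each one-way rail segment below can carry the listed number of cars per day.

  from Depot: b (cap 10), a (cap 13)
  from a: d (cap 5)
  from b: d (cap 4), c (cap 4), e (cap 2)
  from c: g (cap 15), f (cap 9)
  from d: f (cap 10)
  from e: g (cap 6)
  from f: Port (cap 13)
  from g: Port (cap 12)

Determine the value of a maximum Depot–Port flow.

15

Augment Depot→a→d→f→Port: bottleneck 5, flow now 5.
Augment Depot→b→c→f→Port: bottleneck 4, flow now 9.
Augment Depot→b→d→f→Port: bottleneck 4, flow now 13.
Augment Depot→b→e→g→Port: bottleneck 2, flow now 15.
No augmenting path remains; maximum flow = 15.
In the residual graph, reachable from Depot: {Depot, a}.
Min-cut edges: Depot→b (10), a→d (5); capacity 10 + 5 = 15.
This cut is saturated, so no flow can exceed 15.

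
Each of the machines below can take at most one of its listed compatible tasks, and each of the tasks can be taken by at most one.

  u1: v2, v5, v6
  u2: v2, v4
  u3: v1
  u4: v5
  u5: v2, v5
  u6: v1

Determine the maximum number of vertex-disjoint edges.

5

Unit-capacity flow: source→left, listed edges, right→sink; max matching = max flow.
Augmenting path u1→v2 (+1); matched 1.
Augmenting path u2→v4 (+1); matched 2.
Augmenting path u3→v1 (+1); matched 3.
Augmenting path u4→v5 (+1); matched 4.
Augmenting path u5→v2→u1→v6 (+1); matched 5.
No augmenting path remains; maximum matching = 5.
König certificate: {u1, u2, u4, u5, v1} is a vertex cover of size 5 (every listed pair touches it), so no matching can be larger.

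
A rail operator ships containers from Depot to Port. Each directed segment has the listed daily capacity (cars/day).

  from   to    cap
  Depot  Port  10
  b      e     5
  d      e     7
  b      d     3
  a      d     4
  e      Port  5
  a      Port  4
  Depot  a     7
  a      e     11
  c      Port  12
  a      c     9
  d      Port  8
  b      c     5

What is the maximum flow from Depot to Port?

17

Augment Depot→Port: bottleneck 10, flow now 10.
Augment Depot→a→Port: bottleneck 4, flow now 14.
Augment Depot→a→c→Port: bottleneck 3, flow now 17.
No augmenting path remains; maximum flow = 17.
In the residual graph, reachable from Depot: {Depot}.
Min-cut edges: Depot→a (7), Depot→Port (10); capacity 7 + 10 = 17.
This cut is saturated, so no flow can exceed 17.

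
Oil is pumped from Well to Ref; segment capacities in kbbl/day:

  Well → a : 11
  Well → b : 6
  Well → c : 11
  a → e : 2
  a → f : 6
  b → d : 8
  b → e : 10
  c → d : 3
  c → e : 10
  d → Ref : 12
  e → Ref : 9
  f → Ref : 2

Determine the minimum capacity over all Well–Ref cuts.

20

Augment Well→a→e→Ref: bottleneck 2, flow now 2.
Augment Well→a→f→Ref: bottleneck 2, flow now 4.
Augment Well→b→d→Ref: bottleneck 6, flow now 10.
Augment Well→c→d→Ref: bottleneck 3, flow now 13.
Augment Well→c→e→Ref: bottleneck 7, flow now 20.
No augmenting path remains; maximum flow = 20.
By max-flow min-cut, the minimum cut capacity equals the max flow.
In the residual graph, reachable from Well: {Well, a, c, e, f}.
Min-cut edges: Well→b (6), c→d (3), e→Ref (9), f→Ref (2); capacity 6 + 3 + 9 + 2 = 20.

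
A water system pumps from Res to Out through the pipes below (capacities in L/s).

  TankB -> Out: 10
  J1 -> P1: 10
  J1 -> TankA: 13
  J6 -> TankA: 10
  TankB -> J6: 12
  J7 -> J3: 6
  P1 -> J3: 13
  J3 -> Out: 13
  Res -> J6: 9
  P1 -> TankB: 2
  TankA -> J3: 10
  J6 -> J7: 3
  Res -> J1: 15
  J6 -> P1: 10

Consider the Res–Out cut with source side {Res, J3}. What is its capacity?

Edges leaving {Res, J3}: Res→J1 (15), Res→J6 (9), J3→Out (13).
Cut capacity = 15 + 9 + 13 = 37.

37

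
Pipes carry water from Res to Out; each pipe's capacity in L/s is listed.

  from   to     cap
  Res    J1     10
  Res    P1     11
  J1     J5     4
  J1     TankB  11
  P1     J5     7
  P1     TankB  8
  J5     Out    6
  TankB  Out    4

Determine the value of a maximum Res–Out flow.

10

Augment Res→J1→J5→Out: bottleneck 4, flow now 4.
Augment Res→J1→TankB→Out: bottleneck 4, flow now 8.
Augment Res→P1→J5→Out: bottleneck 2, flow now 10.
No augmenting path remains; maximum flow = 10.
In the residual graph, reachable from Res: {Res, J1, P1, J5, TankB}.
Min-cut edges: J5→Out (6), TankB→Out (4); capacity 6 + 4 = 10.
This cut is saturated, so no flow can exceed 10.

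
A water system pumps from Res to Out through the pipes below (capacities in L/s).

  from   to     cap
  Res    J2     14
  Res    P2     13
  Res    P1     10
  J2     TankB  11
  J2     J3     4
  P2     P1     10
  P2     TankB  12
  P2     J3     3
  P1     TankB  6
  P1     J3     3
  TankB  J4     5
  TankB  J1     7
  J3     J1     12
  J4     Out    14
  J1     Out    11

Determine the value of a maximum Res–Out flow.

16

Augment Res→J2→TankB→J4→Out: bottleneck 5, flow now 5.
Augment Res→J2→TankB→J1→Out: bottleneck 6, flow now 11.
Augment Res→J2→J3→J1→Out: bottleneck 3, flow now 14.
Augment Res→P2→TankB→J1→Out: bottleneck 1, flow now 15.
Augment Res→P2→J3→J1→Out: bottleneck 1, flow now 16.
No augmenting path remains; maximum flow = 16.
In the residual graph, reachable from Res: {Res, J2, P2, P1, TankB, J3, J1}.
Min-cut edges: TankB→J4 (5), J1→Out (11); capacity 5 + 11 = 16.
This cut is saturated, so no flow can exceed 16.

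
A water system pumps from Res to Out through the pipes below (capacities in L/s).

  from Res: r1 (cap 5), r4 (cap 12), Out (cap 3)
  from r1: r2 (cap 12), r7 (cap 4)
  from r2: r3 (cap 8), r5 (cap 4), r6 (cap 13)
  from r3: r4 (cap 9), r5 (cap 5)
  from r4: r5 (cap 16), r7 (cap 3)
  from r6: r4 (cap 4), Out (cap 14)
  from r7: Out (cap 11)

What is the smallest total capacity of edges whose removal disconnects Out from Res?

11

Augment Res→Out: bottleneck 3, flow now 3.
Augment Res→r1→r7→Out: bottleneck 4, flow now 7.
Augment Res→r4→r7→Out: bottleneck 3, flow now 10.
Augment Res→r1→r2→r6→Out: bottleneck 1, flow now 11.
No augmenting path remains; maximum flow = 11.
By max-flow min-cut, the minimum cut capacity equals the max flow.
In the residual graph, reachable from Res: {Res, r4, r5}.
Min-cut edges: Res→r1 (5), Res→Out (3), r4→r7 (3); capacity 5 + 3 + 3 = 11.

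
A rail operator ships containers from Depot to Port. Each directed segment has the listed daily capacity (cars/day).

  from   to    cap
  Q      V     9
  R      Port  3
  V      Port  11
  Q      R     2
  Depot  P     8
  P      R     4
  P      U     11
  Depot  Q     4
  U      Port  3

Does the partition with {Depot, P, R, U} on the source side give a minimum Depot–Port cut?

Given cut capacity: 4 + 3 + 3 = 10.
Augment Depot→P→R→Port: bottleneck 3, flow now 3.
Augment Depot→P→U→Port: bottleneck 3, flow now 6.
Augment Depot→Q→V→Port: bottleneck 4, flow now 10.
No augmenting path remains; maximum flow = 10.
Cut capacity 10 equals the max flow, so it is a minimum cut.

Yes — it is a minimum cut (capacity 10).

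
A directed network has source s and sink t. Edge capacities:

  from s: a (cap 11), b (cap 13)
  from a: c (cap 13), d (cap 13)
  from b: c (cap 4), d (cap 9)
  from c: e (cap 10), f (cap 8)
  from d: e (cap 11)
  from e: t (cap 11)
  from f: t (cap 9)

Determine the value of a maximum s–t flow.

19

Augment s→a→c→e→t: bottleneck 10, flow now 10.
Augment s→a→c→f→t: bottleneck 1, flow now 11.
Augment s→b→c→f→t: bottleneck 4, flow now 15.
Augment s→b→d→e→t: bottleneck 1, flow now 16.
Augment s→b→d→e→c→f→t: bottleneck 3, flow now 19. (uses reverse residual edge)
No augmenting path remains; maximum flow = 19.
In the residual graph, reachable from s: {s, a, b, c, d, e}.
Min-cut edges: c→f (8), e→t (11); capacity 8 + 11 = 19.
This cut is saturated, so no flow can exceed 19.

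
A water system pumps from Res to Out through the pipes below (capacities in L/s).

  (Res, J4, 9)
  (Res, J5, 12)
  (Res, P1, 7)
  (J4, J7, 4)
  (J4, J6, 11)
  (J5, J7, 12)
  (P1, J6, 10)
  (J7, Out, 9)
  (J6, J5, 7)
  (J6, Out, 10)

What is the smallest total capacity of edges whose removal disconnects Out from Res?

19

Augment Res→J4→J7→Out: bottleneck 4, flow now 4.
Augment Res→J4→J6→Out: bottleneck 5, flow now 9.
Augment Res→J5→J7→Out: bottleneck 5, flow now 14.
Augment Res→P1→J6→Out: bottleneck 5, flow now 19.
No augmenting path remains; maximum flow = 19.
By max-flow min-cut, the minimum cut capacity equals the max flow.
In the residual graph, reachable from Res: {Res, J4, J5, P1, J7, J6}.
Min-cut edges: J7→Out (9), J6→Out (10); capacity 9 + 10 = 19.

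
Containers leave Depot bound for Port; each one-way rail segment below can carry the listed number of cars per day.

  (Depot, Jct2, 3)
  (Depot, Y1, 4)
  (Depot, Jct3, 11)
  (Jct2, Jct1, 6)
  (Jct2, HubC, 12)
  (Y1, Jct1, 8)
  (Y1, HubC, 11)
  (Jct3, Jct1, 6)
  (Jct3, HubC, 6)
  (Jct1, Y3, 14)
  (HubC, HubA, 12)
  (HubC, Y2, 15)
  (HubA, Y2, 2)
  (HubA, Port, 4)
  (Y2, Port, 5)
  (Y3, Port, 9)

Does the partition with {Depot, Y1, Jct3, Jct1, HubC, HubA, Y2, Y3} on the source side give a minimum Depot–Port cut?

Given cut capacity: 3 + 4 + 5 + 9 = 21.
Augment Depot→Jct2→Jct1→Y3→Port: bottleneck 3, flow now 3.
Augment Depot→Y1→Jct1→Y3→Port: bottleneck 4, flow now 7.
Augment Depot→Jct3→Jct1→Y3→Port: bottleneck 2, flow now 9.
Augment Depot→Jct3→HubC→HubA→Port: bottleneck 4, flow now 13.
Augment Depot→Jct3→HubC→Y2→Port: bottleneck 2, flow now 15.
Augment Depot→Jct3→Jct1→Jct2→HubC→Y2→Port: bottleneck 3, flow now 18. (uses reverse residual edge)
No augmenting path remains; maximum flow = 18.
In the residual graph, reachable from Depot: {Depot}.
Min-cut edges: Depot→Jct2 (3), Depot→Y1 (4), Depot→Jct3 (11); capacity 3 + 4 + 11 = 18.
Cut capacity 21 exceeds the max flow 18, so it is not minimum.

No — its capacity is 21, but the minimum cut has capacity 18.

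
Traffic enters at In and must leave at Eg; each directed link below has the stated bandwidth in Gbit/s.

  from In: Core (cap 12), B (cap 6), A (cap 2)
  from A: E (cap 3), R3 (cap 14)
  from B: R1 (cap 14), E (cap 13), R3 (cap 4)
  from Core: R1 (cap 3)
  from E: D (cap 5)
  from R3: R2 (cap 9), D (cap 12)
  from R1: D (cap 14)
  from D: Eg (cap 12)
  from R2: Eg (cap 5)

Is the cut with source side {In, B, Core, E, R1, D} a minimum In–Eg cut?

Given cut capacity: 2 + 4 + 12 = 18.
Augment In→A→E→D→Eg: bottleneck 2, flow now 2.
Augment In→B→E→D→Eg: bottleneck 3, flow now 5.
Augment In→B→R3→D→Eg: bottleneck 3, flow now 8.
Augment In→Core→R1→D→Eg: bottleneck 3, flow now 11.
No augmenting path remains; maximum flow = 11.
In the residual graph, reachable from In: {In, Core}.
Min-cut edges: In→A (2), In→B (6), Core→R1 (3); capacity 2 + 6 + 3 = 11.
Cut capacity 18 exceeds the max flow 11, so it is not minimum.

No — its capacity is 18, but the minimum cut has capacity 11.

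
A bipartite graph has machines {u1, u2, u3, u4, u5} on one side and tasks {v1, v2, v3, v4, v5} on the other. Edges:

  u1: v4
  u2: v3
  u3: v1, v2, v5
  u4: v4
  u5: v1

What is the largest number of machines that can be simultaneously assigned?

4

Unit-capacity flow: source→left, listed edges, right→sink; max matching = max flow.
Augmenting path u1→v4 (+1); matched 1.
Augmenting path u2→v3 (+1); matched 2.
Augmenting path u3→v1 (+1); matched 3.
Augmenting path u5→v1→u3→v2 (+1); matched 4.
No augmenting path remains; maximum matching = 4.
König certificate: {u2, u3, u5, v4} is a vertex cover of size 4 (every listed pair touches it), so no matching can be larger.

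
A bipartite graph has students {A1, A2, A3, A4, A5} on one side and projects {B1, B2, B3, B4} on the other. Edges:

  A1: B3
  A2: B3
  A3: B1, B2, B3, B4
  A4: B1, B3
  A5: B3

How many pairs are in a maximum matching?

Unit-capacity flow: source→left, listed edges, right→sink; max matching = max flow.
Augmenting path A1→B3 (+1); matched 1.
Augmenting path A3→B1 (+1); matched 2.
Augmenting path A4→B1→A3→B2 (+1); matched 3.
No augmenting path remains; maximum matching = 3.
König certificate: {A3, A4, B3} is a vertex cover of size 3 (every listed pair touches it), so no matching can be larger.

3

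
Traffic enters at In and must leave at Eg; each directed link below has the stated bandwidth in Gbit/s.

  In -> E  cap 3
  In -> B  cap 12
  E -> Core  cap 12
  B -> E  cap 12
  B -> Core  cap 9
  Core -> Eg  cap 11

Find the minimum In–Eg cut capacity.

Augment In→E→Core→Eg: bottleneck 3, flow now 3.
Augment In→B→Core→Eg: bottleneck 8, flow now 11.
No augmenting path remains; maximum flow = 11.
By max-flow min-cut, the minimum cut capacity equals the max flow.
In the residual graph, reachable from In: {In, E, B, Core}.
Min-cut edges: Core→Eg (11); capacity 11 = 11.

11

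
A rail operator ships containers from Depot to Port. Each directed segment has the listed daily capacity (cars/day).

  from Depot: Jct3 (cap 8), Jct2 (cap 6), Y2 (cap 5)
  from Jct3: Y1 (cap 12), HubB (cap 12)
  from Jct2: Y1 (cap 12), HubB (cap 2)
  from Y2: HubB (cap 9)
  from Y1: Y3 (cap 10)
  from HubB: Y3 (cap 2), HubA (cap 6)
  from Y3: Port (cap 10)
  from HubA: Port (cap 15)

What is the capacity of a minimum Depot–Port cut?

16

Augment Depot→Jct3→Y1→Y3→Port: bottleneck 8, flow now 8.
Augment Depot→Jct2→Y1→Y3→Port: bottleneck 2, flow now 10.
Augment Depot→Jct2→HubB→HubA→Port: bottleneck 2, flow now 12.
Augment Depot→Y2→HubB→HubA→Port: bottleneck 4, flow now 16.
No augmenting path remains; maximum flow = 16.
By max-flow min-cut, the minimum cut capacity equals the max flow.
In the residual graph, reachable from Depot: {Depot, Jct3, Jct2, Y2, Y1, HubB, Y3}.
Min-cut edges: HubB→HubA (6), Y3→Port (10); capacity 6 + 10 = 16.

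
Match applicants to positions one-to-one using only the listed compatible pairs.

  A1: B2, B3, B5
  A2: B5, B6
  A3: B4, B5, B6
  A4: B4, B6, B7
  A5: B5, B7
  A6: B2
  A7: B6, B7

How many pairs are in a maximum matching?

6

Unit-capacity flow: source→left, listed edges, right→sink; max matching = max flow.
Augmenting path A1→B2 (+1); matched 1.
Augmenting path A2→B5 (+1); matched 2.
Augmenting path A3→B4 (+1); matched 3.
Augmenting path A4→B6 (+1); matched 4.
Augmenting path A5→B7 (+1); matched 5.
Augmenting path A6→B2→A1→B3 (+1); matched 6.
No augmenting path remains; maximum matching = 6.
König certificate: {A1, A6, B4, B5, B6, B7} is a vertex cover of size 6 (every listed pair touches it), so no matching can be larger.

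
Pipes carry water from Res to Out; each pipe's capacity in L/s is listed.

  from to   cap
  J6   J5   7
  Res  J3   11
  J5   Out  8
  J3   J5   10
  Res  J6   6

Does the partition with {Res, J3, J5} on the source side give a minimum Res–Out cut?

No — its capacity is 14, but the minimum cut has capacity 8.

Given cut capacity: 6 + 8 = 14.
Augment Res→J6→J5→Out: bottleneck 6, flow now 6.
Augment Res→J3→J5→Out: bottleneck 2, flow now 8.
No augmenting path remains; maximum flow = 8.
In the residual graph, reachable from Res: {Res, J6, J3, J5}.
Min-cut edges: J5→Out (8); capacity 8 = 8.
Cut capacity 14 exceeds the max flow 8, so it is not minimum.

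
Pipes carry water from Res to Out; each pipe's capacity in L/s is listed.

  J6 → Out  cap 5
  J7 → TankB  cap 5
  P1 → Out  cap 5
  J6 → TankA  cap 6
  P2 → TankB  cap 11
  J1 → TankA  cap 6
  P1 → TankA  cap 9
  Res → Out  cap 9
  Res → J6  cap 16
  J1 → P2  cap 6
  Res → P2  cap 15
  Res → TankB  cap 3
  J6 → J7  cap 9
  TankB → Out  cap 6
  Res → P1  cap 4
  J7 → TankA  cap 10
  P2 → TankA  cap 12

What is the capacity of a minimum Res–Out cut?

24

Augment Res→Out: bottleneck 9, flow now 9.
Augment Res→J6→Out: bottleneck 5, flow now 14.
Augment Res→TankB→Out: bottleneck 3, flow now 17.
Augment Res→P1→Out: bottleneck 4, flow now 21.
Augment Res→P2→TankB→Out: bottleneck 3, flow now 24.
No augmenting path remains; maximum flow = 24.
By max-flow min-cut, the minimum cut capacity equals the max flow.
In the residual graph, reachable from Res: {Res, P2, J6, J7, TankB, TankA}.
Min-cut edges: Res→P1 (4), Res→Out (9), J6→Out (5), TankB→Out (6); capacity 4 + 9 + 5 + 6 = 24.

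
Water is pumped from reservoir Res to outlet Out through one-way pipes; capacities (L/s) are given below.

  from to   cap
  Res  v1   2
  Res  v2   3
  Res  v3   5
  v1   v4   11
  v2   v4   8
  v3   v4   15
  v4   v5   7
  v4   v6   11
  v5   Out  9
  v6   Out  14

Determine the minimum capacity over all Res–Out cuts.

10

Augment Res→v1→v4→v5→Out: bottleneck 2, flow now 2.
Augment Res→v2→v4→v5→Out: bottleneck 3, flow now 5.
Augment Res→v3→v4→v5→Out: bottleneck 2, flow now 7.
Augment Res→v3→v4→v6→Out: bottleneck 3, flow now 10.
No augmenting path remains; maximum flow = 10.
By max-flow min-cut, the minimum cut capacity equals the max flow.
In the residual graph, reachable from Res: {Res}.
Min-cut edges: Res→v1 (2), Res→v2 (3), Res→v3 (5); capacity 2 + 3 + 5 = 10.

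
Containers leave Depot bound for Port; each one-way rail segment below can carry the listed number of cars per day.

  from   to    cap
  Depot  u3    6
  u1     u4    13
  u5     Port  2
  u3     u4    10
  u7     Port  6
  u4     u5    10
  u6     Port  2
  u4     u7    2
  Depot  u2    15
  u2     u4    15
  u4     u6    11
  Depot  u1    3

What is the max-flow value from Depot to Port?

Augment Depot→u1→u4→u5→Port: bottleneck 2, flow now 2.
Augment Depot→u1→u4→u6→Port: bottleneck 1, flow now 3.
Augment Depot→u2→u4→u6→Port: bottleneck 1, flow now 4.
Augment Depot→u2→u4→u7→Port: bottleneck 2, flow now 6.
No augmenting path remains; maximum flow = 6.
In the residual graph, reachable from Depot: {Depot, u1, u2, u3, u4, u5, u6}.
Min-cut edges: u4→u7 (2), u5→Port (2), u6→Port (2); capacity 2 + 2 + 2 = 6.
This cut is saturated, so no flow can exceed 6.

6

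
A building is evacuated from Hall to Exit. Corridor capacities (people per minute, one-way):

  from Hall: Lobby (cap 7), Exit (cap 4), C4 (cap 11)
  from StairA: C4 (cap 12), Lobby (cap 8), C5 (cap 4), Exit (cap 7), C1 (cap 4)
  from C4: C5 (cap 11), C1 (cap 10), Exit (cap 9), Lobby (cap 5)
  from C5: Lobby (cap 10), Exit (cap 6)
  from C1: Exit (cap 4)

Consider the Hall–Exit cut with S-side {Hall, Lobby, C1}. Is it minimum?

No — its capacity is 19, but the minimum cut has capacity 15.

Given cut capacity: 11 + 4 + 4 = 19.
Augment Hall→Exit: bottleneck 4, flow now 4.
Augment Hall→C4→Exit: bottleneck 9, flow now 13.
Augment Hall→C4→C5→Exit: bottleneck 2, flow now 15.
No augmenting path remains; maximum flow = 15.
In the residual graph, reachable from Hall: {Hall, Lobby}.
Min-cut edges: Hall→C4 (11), Hall→Exit (4); capacity 11 + 4 = 15.
Cut capacity 19 exceeds the max flow 15, so it is not minimum.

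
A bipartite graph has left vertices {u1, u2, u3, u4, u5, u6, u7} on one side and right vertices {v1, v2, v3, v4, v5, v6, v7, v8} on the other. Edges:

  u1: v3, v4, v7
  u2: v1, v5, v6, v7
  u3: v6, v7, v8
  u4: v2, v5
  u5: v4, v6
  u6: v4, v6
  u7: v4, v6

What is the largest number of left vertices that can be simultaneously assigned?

6

Unit-capacity flow: source→left, listed edges, right→sink; max matching = max flow.
Augmenting path u1→v3 (+1); matched 1.
Augmenting path u2→v1 (+1); matched 2.
Augmenting path u3→v6 (+1); matched 3.
Augmenting path u4→v2 (+1); matched 4.
Augmenting path u5→v4 (+1); matched 5.
Augmenting path u6→v6→u3→v7 (+1); matched 6.
No augmenting path remains; maximum matching = 6.
König certificate: {u1, u2, u3, u4, v4, v6} is a vertex cover of size 6 (every listed pair touches it), so no matching can be larger.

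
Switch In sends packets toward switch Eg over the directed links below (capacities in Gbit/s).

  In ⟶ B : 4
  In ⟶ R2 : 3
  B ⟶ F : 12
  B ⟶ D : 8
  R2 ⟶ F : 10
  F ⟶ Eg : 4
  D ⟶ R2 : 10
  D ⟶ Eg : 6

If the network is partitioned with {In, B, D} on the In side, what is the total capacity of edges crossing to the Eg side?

Edges leaving {In, B, D}: In→R2 (3), B→F (12), D→R2 (10), D→Eg (6).
Cut capacity = 3 + 12 + 10 + 6 = 31.

31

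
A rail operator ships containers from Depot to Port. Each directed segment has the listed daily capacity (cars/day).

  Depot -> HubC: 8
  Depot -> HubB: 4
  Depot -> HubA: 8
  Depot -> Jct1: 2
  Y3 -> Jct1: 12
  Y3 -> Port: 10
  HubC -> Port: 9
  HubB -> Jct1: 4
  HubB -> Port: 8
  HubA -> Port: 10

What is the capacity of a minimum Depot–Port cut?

Augment Depot→HubC→Port: bottleneck 8, flow now 8.
Augment Depot→HubB→Port: bottleneck 4, flow now 12.
Augment Depot→HubA→Port: bottleneck 8, flow now 20.
No augmenting path remains; maximum flow = 20.
By max-flow min-cut, the minimum cut capacity equals the max flow.
In the residual graph, reachable from Depot: {Depot, Jct1}.
Min-cut edges: Depot→HubC (8), Depot→HubB (4), Depot→HubA (8); capacity 8 + 4 + 8 = 20.

20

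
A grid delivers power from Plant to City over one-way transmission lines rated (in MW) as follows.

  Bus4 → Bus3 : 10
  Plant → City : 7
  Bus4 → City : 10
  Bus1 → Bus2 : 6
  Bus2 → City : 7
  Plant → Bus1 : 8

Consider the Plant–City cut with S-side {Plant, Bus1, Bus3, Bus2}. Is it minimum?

No — its capacity is 14, but the minimum cut has capacity 13.

Given cut capacity: 7 + 7 = 14.
Augment Plant→City: bottleneck 7, flow now 7.
Augment Plant→Bus1→Bus2→City: bottleneck 6, flow now 13.
No augmenting path remains; maximum flow = 13.
In the residual graph, reachable from Plant: {Plant, Bus1}.
Min-cut edges: Plant→City (7), Bus1→Bus2 (6); capacity 7 + 6 = 13.
Cut capacity 14 exceeds the max flow 13, so it is not minimum.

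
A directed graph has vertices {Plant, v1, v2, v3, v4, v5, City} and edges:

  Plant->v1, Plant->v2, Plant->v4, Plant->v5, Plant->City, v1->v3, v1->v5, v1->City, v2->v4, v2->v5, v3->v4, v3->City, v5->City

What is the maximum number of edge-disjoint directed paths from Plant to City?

3

Assign every edge capacity 1; by Menger, the answer equals the max flow.
Path Plant→City (+1); total 1.
Path Plant→v1→City (+1); total 2.
Path Plant→v5→City (+1); total 3.
No residual Plant→City path; max flow = 3.
Certifying cut of size 3: {Plant→City, Plant→v1, v5→City}.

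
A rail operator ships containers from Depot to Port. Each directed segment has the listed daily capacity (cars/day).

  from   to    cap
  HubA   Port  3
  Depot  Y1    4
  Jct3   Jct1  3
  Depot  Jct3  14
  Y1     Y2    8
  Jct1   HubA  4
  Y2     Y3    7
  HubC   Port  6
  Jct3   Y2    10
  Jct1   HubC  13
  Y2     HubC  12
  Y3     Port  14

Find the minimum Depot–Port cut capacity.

16

Augment Depot→Y1→Y2→HubC→Port: bottleneck 4, flow now 4.
Augment Depot→Jct3→Y2→HubC→Port: bottleneck 2, flow now 6.
Augment Depot→Jct3→Y2→Y3→Port: bottleneck 7, flow now 13.
Augment Depot→Jct3→Jct1→HubA→Port: bottleneck 3, flow now 16.
No augmenting path remains; maximum flow = 16.
By max-flow min-cut, the minimum cut capacity equals the max flow.
In the residual graph, reachable from Depot: {Depot, Y1, Jct3, Y2, HubC}.
Min-cut edges: Jct3→Jct1 (3), Y2→Y3 (7), HubC→Port (6); capacity 3 + 7 + 6 = 16.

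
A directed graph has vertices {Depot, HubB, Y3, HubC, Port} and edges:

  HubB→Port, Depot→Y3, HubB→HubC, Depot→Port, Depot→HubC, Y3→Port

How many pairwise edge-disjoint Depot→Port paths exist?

2

Assign every edge capacity 1; by Menger, the answer equals the max flow.
Path Depot→Port (+1); total 1.
Path Depot→Y3→Port (+1); total 2.
No residual Depot→Port path; max flow = 2.
Certifying cut of size 2: {Depot→Port, Depot→Y3}.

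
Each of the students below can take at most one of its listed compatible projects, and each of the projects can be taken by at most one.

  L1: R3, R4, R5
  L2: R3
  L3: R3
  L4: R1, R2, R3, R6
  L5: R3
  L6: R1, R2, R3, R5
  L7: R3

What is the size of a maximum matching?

4

Unit-capacity flow: source→left, listed edges, right→sink; max matching = max flow.
Augmenting path L1→R3 (+1); matched 1.
Augmenting path L4→R1 (+1); matched 2.
Augmenting path L6→R2 (+1); matched 3.
Augmenting path L2→R3→L1→R4 (+1); matched 4.
No augmenting path remains; maximum matching = 4.
König certificate: {L1, L4, L6, R3} is a vertex cover of size 4 (every listed pair touches it), so no matching can be larger.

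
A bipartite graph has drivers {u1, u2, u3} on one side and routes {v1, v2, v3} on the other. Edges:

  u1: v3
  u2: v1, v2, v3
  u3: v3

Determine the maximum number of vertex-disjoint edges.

Unit-capacity flow: source→left, listed edges, right→sink; max matching = max flow.
Augmenting path u1→v3 (+1); matched 1.
Augmenting path u2→v1 (+1); matched 2.
No augmenting path remains; maximum matching = 2.
König certificate: {u2, v3} is a vertex cover of size 2 (every listed pair touches it), so no matching can be larger.

2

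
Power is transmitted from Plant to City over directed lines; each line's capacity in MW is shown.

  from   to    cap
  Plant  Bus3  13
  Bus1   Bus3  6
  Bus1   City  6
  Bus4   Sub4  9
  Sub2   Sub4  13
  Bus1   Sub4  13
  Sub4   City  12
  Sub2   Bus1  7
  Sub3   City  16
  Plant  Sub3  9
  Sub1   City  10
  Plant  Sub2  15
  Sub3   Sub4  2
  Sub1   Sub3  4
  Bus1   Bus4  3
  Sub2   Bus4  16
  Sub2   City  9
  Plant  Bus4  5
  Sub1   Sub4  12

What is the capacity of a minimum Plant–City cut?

29

Augment Plant→Sub2→City: bottleneck 9, flow now 9.
Augment Plant→Sub3→City: bottleneck 9, flow now 18.
Augment Plant→Sub2→Bus1→City: bottleneck 6, flow now 24.
Augment Plant→Bus4→Sub4→City: bottleneck 5, flow now 29.
No augmenting path remains; maximum flow = 29.
By max-flow min-cut, the minimum cut capacity equals the max flow.
In the residual graph, reachable from Plant: {Plant, Bus3}.
Min-cut edges: Plant→Sub2 (15), Plant→Bus4 (5), Plant→Sub3 (9); capacity 15 + 5 + 9 = 29.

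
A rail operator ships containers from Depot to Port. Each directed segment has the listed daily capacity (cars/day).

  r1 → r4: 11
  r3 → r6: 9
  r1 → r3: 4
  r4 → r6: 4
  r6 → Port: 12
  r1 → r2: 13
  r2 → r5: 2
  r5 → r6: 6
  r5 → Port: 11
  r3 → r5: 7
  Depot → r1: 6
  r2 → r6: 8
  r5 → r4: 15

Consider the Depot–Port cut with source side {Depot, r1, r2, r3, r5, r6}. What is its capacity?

Edges leaving {Depot, r1, r2, r3, r5, r6}: r1→r4 (11), r5→r4 (15), r5→Port (11), r6→Port (12).
Cut capacity = 11 + 15 + 11 + 12 = 49.

49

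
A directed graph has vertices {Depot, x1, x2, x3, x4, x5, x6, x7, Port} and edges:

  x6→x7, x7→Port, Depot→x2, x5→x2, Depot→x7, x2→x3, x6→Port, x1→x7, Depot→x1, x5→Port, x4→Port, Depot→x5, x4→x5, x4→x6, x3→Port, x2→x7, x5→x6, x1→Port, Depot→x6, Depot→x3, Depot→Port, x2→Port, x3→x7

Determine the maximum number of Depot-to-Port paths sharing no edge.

7

Assign every edge capacity 1; by Menger, the answer equals the max flow.
Path Depot→Port (+1); total 1.
Path Depot→x1→Port (+1); total 2.
Path Depot→x2→Port (+1); total 3.
Path Depot→x3→Port (+1); total 4.
Path Depot→x5→Port (+1); total 5.
Path Depot→x6→Port (+1); total 6.
Path Depot→x7→Port (+1); total 7.
No residual Depot→Port path; max flow = 7.
Certifying cut of size 7: {Depot→Port, Depot→x1, Depot→x2, Depot→x3, Depot→x5, Depot→x6, Depot→x7}.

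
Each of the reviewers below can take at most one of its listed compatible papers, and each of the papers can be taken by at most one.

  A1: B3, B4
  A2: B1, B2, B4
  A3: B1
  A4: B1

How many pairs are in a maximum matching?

3

Unit-capacity flow: source→left, listed edges, right→sink; max matching = max flow.
Augmenting path A1→B3 (+1); matched 1.
Augmenting path A2→B1 (+1); matched 2.
Augmenting path A3→B1→A2→B2 (+1); matched 3.
No augmenting path remains; maximum matching = 3.
König certificate: {A1, A2, B1} is a vertex cover of size 3 (every listed pair touches it), so no matching can be larger.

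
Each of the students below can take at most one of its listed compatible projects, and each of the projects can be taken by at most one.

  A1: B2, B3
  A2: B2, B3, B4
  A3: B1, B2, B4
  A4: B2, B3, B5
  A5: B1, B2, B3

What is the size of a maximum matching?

Unit-capacity flow: source→left, listed edges, right→sink; max matching = max flow.
Augmenting path A1→B2 (+1); matched 1.
Augmenting path A2→B3 (+1); matched 2.
Augmenting path A3→B1 (+1); matched 3.
Augmenting path A4→B5 (+1); matched 4.
Augmenting path A5→B1→A3→B4 (+1); matched 5.
No augmenting path remains; maximum matching = 5.
König certificate: {A1, A2, A3, A4, A5} is a vertex cover of size 5 (every listed pair touches it), so no matching can be larger.

5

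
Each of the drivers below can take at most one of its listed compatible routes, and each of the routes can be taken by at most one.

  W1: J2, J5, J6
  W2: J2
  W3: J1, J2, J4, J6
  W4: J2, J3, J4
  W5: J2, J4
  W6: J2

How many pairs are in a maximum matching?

5

Unit-capacity flow: source→left, listed edges, right→sink; max matching = max flow.
Augmenting path W1→J2 (+1); matched 1.
Augmenting path W3→J1 (+1); matched 2.
Augmenting path W4→J3 (+1); matched 3.
Augmenting path W5→J4 (+1); matched 4.
Augmenting path W2→J2→W1→J5 (+1); matched 5.
No augmenting path remains; maximum matching = 5.
König certificate: {W1, W3, W4, W5, J2} is a vertex cover of size 5 (every listed pair touches it), so no matching can be larger.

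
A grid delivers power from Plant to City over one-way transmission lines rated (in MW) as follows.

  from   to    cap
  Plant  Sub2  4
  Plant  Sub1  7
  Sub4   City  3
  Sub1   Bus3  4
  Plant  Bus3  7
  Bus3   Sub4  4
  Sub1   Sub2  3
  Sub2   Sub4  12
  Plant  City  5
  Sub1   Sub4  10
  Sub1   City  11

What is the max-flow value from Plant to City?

Augment Plant→City: bottleneck 5, flow now 5.
Augment Plant→Sub1→City: bottleneck 7, flow now 12.
Augment Plant→Bus3→Sub4→City: bottleneck 3, flow now 15.
No augmenting path remains; maximum flow = 15.
In the residual graph, reachable from Plant: {Plant, Bus3, Sub2, Sub4}.
Min-cut edges: Plant→Sub1 (7), Plant→City (5), Sub4→City (3); capacity 7 + 5 + 3 = 15.
This cut is saturated, so no flow can exceed 15.

15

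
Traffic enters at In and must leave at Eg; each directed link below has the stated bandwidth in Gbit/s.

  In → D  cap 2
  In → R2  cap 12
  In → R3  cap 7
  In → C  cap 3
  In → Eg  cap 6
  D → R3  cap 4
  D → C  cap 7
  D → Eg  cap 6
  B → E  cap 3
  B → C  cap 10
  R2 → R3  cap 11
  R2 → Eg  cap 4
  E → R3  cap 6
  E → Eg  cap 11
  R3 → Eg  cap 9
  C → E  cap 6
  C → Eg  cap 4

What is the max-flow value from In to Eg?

Augment In→Eg: bottleneck 6, flow now 6.
Augment In→D→Eg: bottleneck 2, flow now 8.
Augment In→R2→Eg: bottleneck 4, flow now 12.
Augment In→R3→Eg: bottleneck 7, flow now 19.
Augment In→C→Eg: bottleneck 3, flow now 22.
Augment In→R2→R3→Eg: bottleneck 2, flow now 24.
No augmenting path remains; maximum flow = 24.
In the residual graph, reachable from In: {In, R2, R3}.
Min-cut edges: In→D (2), In→C (3), In→Eg (6), R2→Eg (4), R3→Eg (9); capacity 2 + 3 + 6 + 4 + 9 = 24.
This cut is saturated, so no flow can exceed 24.

24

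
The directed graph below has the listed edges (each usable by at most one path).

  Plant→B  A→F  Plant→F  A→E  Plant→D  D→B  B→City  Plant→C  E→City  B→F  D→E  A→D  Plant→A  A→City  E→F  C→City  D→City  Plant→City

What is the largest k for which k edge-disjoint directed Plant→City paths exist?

5

Assign every edge capacity 1; by Menger, the answer equals the max flow.
Path Plant→City (+1); total 1.
Path Plant→A→City (+1); total 2.
Path Plant→B→City (+1); total 3.
Path Plant→C→City (+1); total 4.
Path Plant→D→City (+1); total 5.
No residual Plant→City path; max flow = 5.
Certifying cut of size 5: {Plant→A, Plant→B, Plant→C, Plant→City, Plant→D}.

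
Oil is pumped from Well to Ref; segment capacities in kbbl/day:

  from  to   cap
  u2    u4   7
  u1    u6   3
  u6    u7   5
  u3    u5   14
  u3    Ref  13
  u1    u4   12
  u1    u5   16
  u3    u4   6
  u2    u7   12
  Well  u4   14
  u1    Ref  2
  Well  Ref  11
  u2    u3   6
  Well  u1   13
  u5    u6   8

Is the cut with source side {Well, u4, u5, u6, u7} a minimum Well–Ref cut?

Given cut capacity: 13 + 11 = 24.
Augment Well→Ref: bottleneck 11, flow now 11.
Augment Well→u1→Ref: bottleneck 2, flow now 13.
No augmenting path remains; maximum flow = 13.
In the residual graph, reachable from Well: {Well, u1, u4, u5, u6, u7}.
Min-cut edges: Well→Ref (11), u1→Ref (2); capacity 11 + 2 = 13.
Cut capacity 24 exceeds the max flow 13, so it is not minimum.

No — its capacity is 24, but the minimum cut has capacity 13.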